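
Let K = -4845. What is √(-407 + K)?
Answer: 2*I*√1313 ≈ 72.471*I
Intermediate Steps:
√(-407 + K) = √(-407 - 4845) = √(-5252) = 2*I*√1313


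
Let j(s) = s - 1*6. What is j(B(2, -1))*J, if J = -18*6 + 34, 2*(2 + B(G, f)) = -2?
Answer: 666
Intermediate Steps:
B(G, f) = -3 (B(G, f) = -2 + (½)*(-2) = -2 - 1 = -3)
j(s) = -6 + s (j(s) = s - 6 = -6 + s)
J = -74 (J = -108 + 34 = -74)
j(B(2, -1))*J = (-6 - 3)*(-74) = -9*(-74) = 666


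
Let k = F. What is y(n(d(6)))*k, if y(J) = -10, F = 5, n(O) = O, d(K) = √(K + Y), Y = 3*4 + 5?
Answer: -50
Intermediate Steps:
Y = 17 (Y = 12 + 5 = 17)
d(K) = √(17 + K) (d(K) = √(K + 17) = √(17 + K))
k = 5
y(n(d(6)))*k = -10*5 = -50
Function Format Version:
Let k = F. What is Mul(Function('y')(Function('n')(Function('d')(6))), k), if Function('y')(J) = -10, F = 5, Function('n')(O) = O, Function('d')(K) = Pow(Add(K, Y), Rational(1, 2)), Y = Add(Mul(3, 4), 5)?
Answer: -50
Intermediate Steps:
Y = 17 (Y = Add(12, 5) = 17)
Function('d')(K) = Pow(Add(17, K), Rational(1, 2)) (Function('d')(K) = Pow(Add(K, 17), Rational(1, 2)) = Pow(Add(17, K), Rational(1, 2)))
k = 5
Mul(Function('y')(Function('n')(Function('d')(6))), k) = Mul(-10, 5) = -50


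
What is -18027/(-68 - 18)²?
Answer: -18027/7396 ≈ -2.4374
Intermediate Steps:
-18027/(-68 - 18)² = -18027/((-86)²) = -18027/7396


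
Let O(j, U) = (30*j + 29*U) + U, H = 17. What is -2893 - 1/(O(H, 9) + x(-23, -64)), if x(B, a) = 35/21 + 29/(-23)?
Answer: -155782333/53848 ≈ -2893.0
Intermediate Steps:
O(j, U) = 30*U + 30*j (O(j, U) = (29*U + 30*j) + U = 30*U + 30*j)
x(B, a) = 28/69 (x(B, a) = 35*(1/21) + 29*(-1/23) = 5/3 - 29/23 = 28/69)
-2893 - 1/(O(H, 9) + x(-23, -64)) = -2893 - 1/((30*9 + 30*17) + 28/69) = -2893 - 1/((270 + 510) + 28/69) = -2893 - 1/(780 + 28/69) = -2893 - 1/53848/69 = -2893 - 1*69/53848 = -2893 - 69/53848 = -155782333/53848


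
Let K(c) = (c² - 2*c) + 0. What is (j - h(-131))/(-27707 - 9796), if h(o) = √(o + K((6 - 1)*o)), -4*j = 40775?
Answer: 40775/150012 + 2*√107551/37503 ≈ 0.28930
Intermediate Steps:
j = -40775/4 (j = -¼*40775 = -40775/4 ≈ -10194.)
K(c) = c² - 2*c
h(o) = √(o + 5*o*(-2 + 5*o)) (h(o) = √(o + ((6 - 1)*o)*(-2 + (6 - 1)*o)) = √(o + (5*o)*(-2 + 5*o)) = √(o + 5*o*(-2 + 5*o)))
(j - h(-131))/(-27707 - 9796) = (-40775/4 - √(-131*(-9 + 25*(-131))))/(-27707 - 9796) = (-40775/4 - √(-131*(-9 - 3275)))/(-37503) = (-40775/4 - √(-131*(-3284)))*(-1/37503) = (-40775/4 - √430204)*(-1/37503) = (-40775/4 - 2*√107551)*(-1/37503) = 40775/150012 + 2*√107551/37503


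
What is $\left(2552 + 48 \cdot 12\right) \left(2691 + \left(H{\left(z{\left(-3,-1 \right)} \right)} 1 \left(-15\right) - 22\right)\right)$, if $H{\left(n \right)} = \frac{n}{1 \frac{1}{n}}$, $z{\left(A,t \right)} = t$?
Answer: $8301712$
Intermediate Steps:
$H{\left(n \right)} = n^{2}$ ($H{\left(n \right)} = \frac{n}{\frac{1}{n}} = n n = n^{2}$)
$\left(2552 + 48 \cdot 12\right) \left(2691 + \left(H{\left(z{\left(-3,-1 \right)} \right)} 1 \left(-15\right) - 22\right)\right) = \left(2552 + 48 \cdot 12\right) \left(2691 - \left(22 - \left(-1\right)^{2} \cdot 1 \left(-15\right)\right)\right) = \left(2552 + 576\right) \left(2691 - \left(22 - 1 \cdot 1 \left(-15\right)\right)\right) = 3128 \left(2691 + \left(1 \left(-15\right) - 22\right)\right) = 3128 \left(2691 - 37\right) = 3128 \cdot 2654 = 8301712$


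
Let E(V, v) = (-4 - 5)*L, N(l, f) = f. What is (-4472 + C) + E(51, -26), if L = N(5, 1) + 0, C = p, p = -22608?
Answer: -27089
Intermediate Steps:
C = -22608
L = 1 (L = 1 + 0 = 1)
E(V, v) = -9 (E(V, v) = (-4 - 5)*1 = -9*1 = -9)
(-4472 + C) + E(51, -26) = (-4472 - 22608) - 9 = -27080 - 9 = -27089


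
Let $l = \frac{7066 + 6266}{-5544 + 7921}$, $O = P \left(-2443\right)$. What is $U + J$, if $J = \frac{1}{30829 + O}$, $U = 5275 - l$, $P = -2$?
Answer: $\frac{447342627622}{84894555} \approx 5269.4$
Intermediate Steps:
$O = 4886$ ($O = \left(-2\right) \left(-2443\right) = 4886$)
$l = \frac{13332}{2377} \approx 5.6087$
$U = \frac{12525343}{2377}$ ($U = 5275 - \frac{13332}{2377} = \frac{12525343}{2377} \approx 5269.4$)
$J = \frac{1}{35715}$ ($J = \frac{1}{30829 + 4886} = \frac{1}{35715} \approx 2.7999 \cdot 10^{-5}$)
$U + J = \frac{12525343}{2377} + \frac{1}{35715} = \frac{447342627622}{84894555}$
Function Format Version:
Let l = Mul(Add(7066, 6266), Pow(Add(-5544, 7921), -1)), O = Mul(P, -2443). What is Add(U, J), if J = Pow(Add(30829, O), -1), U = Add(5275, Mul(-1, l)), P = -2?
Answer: Rational(447342627622, 84894555) ≈ 5269.4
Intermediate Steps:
O = 4886 (O = Mul(-2, -2443) = 4886)
l = Rational(13332, 2377) (l = Mul(13332, Pow(2377, -1)) = Mul(13332, Rational(1, 2377)) = Rational(13332, 2377) ≈ 5.6087)
U = Rational(12525343, 2377) (U = Add(5275, Mul(-1, Rational(13332, 2377))) = Add(5275, Rational(-13332, 2377)) = Rational(12525343, 2377) ≈ 5269.4)
J = Rational(1, 35715) (J = Pow(Add(30829, 4886), -1) = Pow(35715, -1) = Rational(1, 35715) ≈ 2.7999e-5)
Add(U, J) = Add(Rational(12525343, 2377), Rational(1, 35715)) = Rational(447342627622, 84894555)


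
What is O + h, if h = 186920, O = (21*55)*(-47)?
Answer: 132635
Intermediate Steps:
O = -54285 (O = 1155*(-47) = -54285)
O + h = -54285 + 186920 = 132635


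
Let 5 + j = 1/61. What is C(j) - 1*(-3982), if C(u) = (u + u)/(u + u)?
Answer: 3983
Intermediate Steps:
j = -304/61 (j = -5 + 1/61 = -304/61 ≈ -4.9836)
C(u) = 1 (C(u) = (2*u)/((2*u)) = (2*u)*(1/(2*u)) = 1)
C(j) - 1*(-3982) = 1 - 1*(-3982) = 1 + 3982 = 3983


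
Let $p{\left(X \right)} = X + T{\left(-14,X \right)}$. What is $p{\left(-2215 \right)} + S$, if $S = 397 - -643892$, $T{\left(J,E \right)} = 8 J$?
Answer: $641962$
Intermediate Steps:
$p{\left(X \right)} = -112 + X$ ($p{\left(X \right)} = X + 8 \left(-14\right) = X - 112 = -112 + X$)
$S = 644289$ ($S = 397 + 643892 = 644289$)
$p{\left(-2215 \right)} + S = \left(-112 - 2215\right) + 644289 = -2327 + 644289 = 641962$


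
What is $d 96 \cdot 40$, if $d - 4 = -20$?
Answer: $-61440$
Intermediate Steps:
$d = -16$ ($d = 4 - 20 = -16$)
$d 96 \cdot 40 = \left(-16\right) 96 \cdot 40 = \left(-1536\right) 40 = -61440$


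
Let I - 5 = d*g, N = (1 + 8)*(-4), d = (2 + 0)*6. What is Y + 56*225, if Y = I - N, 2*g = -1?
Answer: 12635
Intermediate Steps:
g = -1/2 (g = (1/2)*(-1) = -1/2 ≈ -0.50000)
d = 12 (d = 2*6 = 12)
N = -36 (N = 9*(-4) = -36)
I = -1 (I = 5 + 12*(-1/2) = 5 - 6 = -1)
Y = 35 (Y = -1 - 1*(-36) = -1 + 36 = 35)
Y + 56*225 = 35 + 56*225 = 35 + 12600 = 12635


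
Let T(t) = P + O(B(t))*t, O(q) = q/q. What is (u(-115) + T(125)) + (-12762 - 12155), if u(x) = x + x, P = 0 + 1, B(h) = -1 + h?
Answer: -25021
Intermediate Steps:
P = 1
O(q) = 1
u(x) = 2*x
T(t) = 1 + t (T(t) = 1 + 1*t = 1 + t)
(u(-115) + T(125)) + (-12762 - 12155) = (2*(-115) + (1 + 125)) + (-12762 - 12155) = (-230 + 126) - 24917 = -104 - 24917 = -25021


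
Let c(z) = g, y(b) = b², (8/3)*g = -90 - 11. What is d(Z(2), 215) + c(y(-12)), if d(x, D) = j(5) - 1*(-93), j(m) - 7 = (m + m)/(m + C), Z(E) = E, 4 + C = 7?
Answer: 507/8 ≈ 63.375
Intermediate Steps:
C = 3 (C = -4 + 7 = 3)
j(m) = 7 + 2*m/(3 + m) (j(m) = 7 + (m + m)/(m + 3) = 7 + (2*m)/(3 + m) = 7 + 2*m/(3 + m))
d(x, D) = 405/4 (d(x, D) = 3*(7 + 3*5)/(3 + 5) - 1*(-93) = 3*(7 + 15)/8 + 93 = 3*(⅛)*22 + 93 = 33/4 + 93 = 405/4)
g = -303/8 (g = 3*(-90 - 11)/8 = (3/8)*(-101) = -303/8 ≈ -37.875)
c(z) = -303/8
d(Z(2), 215) + c(y(-12)) = 405/4 - 303/8 = 507/8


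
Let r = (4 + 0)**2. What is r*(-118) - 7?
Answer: -1895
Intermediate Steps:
r = 16 (r = 4**2 = 16)
r*(-118) - 7 = 16*(-118) - 7 = -1888 - 7 = -1895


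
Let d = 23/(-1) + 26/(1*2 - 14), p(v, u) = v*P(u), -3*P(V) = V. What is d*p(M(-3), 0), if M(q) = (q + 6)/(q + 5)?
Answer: 0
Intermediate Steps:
P(V) = -V/3
M(q) = (6 + q)/(5 + q)
p(v, u) = -u*v/3 (p(v, u) = v*(-u/3) = -u*v/3)
d = -151/6 (d = 23*(-1) + 26/(2 - 14) = -23 + 26/(-12) = -23 + 26*(-1/12) = -23 - 13/6 = -151/6 ≈ -25.167)
d*p(M(-3), 0) = -(-151)*0*(6 - 3)/(5 - 3)/18 = -(-151)*0*3/2/18 = -(-151)*0*(½)*3/18 = -(-151)*0*3/(18*2) = -151/6*0 = 0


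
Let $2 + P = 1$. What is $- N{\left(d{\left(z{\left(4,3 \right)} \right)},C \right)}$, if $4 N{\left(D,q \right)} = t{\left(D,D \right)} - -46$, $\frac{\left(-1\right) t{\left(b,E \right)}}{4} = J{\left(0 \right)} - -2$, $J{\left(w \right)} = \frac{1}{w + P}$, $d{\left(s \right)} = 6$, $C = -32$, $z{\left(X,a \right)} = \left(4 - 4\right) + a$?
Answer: $- \frac{21}{2} \approx -10.5$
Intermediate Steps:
$z{\left(X,a \right)} = a$ ($z{\left(X,a \right)} = 0 + a = a$)
$P = -1$ ($P = -2 + 1 = -1$)
$J{\left(w \right)} = \frac{1}{-1 + w}$ ($J{\left(w \right)} = \frac{1}{w - 1} = \frac{1}{-1 + w}$)
$t{\left(b,E \right)} = -4$ ($t{\left(b,E \right)} = - 4 \left(\frac{1}{-1 + 0} - -2\right) = - 4 \left(\frac{1}{-1} + 2\right) = - 4 \left(-1 + 2\right) = \left(-4\right) 1 = -4$)
$N{\left(D,q \right)} = \frac{21}{2}$ ($N{\left(D,q \right)} = \frac{-4 - -46}{4} = \frac{-4 + 46}{4} = \frac{1}{4} \cdot 42 = \frac{21}{2}$)
$- N{\left(d{\left(z{\left(4,3 \right)} \right)},C \right)} = \left(-1\right) \frac{21}{2} = - \frac{21}{2}$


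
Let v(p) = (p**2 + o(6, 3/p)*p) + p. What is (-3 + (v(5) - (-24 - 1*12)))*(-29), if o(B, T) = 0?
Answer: -1827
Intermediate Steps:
v(p) = p + p**2 (v(p) = (p**2 + 0*p) + p = (p**2 + 0) + p = p**2 + p = p + p**2)
(-3 + (v(5) - (-24 - 1*12)))*(-29) = (-3 + (5*(1 + 5) - (-24 - 1*12)))*(-29) = (-3 + (5*6 - (-24 - 12)))*(-29) = (-3 + (30 - 1*(-36)))*(-29) = (-3 + (30 + 36))*(-29) = (-3 + 66)*(-29) = 63*(-29) = -1827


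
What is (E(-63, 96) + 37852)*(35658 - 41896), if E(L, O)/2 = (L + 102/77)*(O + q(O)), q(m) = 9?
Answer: -1708600676/11 ≈ -1.5533e+8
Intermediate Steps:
E(L, O) = 2*(9 + O)*(102/77 + L) (E(L, O) = 2*((L + 102/77)*(O + 9)) = 2*((L + 102*(1/77))*(9 + O)) = 2*((L + 102/77)*(9 + O)) = 2*((102/77 + L)*(9 + O)) = 2*((9 + O)*(102/77 + L)) = 2*(9 + O)*(102/77 + L))
(E(-63, 96) + 37852)*(35658 - 41896) = ((1836/77 + 18*(-63) + (204/77)*96 + 2*(-63)*96) + 37852)*(35658 - 41896) = ((1836/77 - 1134 + 19584/77 - 12096) + 37852)*(-6238) = (-142470/11 + 37852)*(-6238) = (273902/11)*(-6238) = -1708600676/11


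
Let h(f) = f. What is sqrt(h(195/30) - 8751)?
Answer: I*sqrt(34978)/2 ≈ 93.512*I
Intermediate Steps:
sqrt(h(195/30) - 8751) = sqrt(195/30 - 8751) = sqrt(195*(1/30) - 8751) = sqrt(13/2 - 8751) = sqrt(-17489/2) = I*sqrt(34978)/2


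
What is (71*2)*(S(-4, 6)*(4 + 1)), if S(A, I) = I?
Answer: 4260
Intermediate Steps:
(71*2)*(S(-4, 6)*(4 + 1)) = (71*2)*(6*(4 + 1)) = 142*(6*5) = 142*30 = 4260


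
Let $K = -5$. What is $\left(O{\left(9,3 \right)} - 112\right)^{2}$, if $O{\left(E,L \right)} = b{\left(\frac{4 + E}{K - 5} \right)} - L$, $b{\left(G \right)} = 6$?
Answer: $11881$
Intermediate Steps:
$O{\left(E,L \right)} = 6 - L$
$\left(O{\left(9,3 \right)} - 112\right)^{2} = \left(\left(6 - 3\right) - 112\right)^{2} = \left(3 - 112\right)^{2} = \left(-109\right)^{2} = 11881$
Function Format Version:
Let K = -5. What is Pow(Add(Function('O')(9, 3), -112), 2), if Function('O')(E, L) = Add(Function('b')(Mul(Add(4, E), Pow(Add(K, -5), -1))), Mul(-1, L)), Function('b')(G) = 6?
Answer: 11881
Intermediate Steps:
Function('O')(E, L) = Add(6, Mul(-1, L))
Pow(Add(Function('O')(9, 3), -112), 2) = Pow(Add(Add(6, Mul(-1, 3)), -112), 2) = Pow(Add(Add(6, -3), -112), 2) = Pow(Add(3, -112), 2) = Pow(-109, 2) = 11881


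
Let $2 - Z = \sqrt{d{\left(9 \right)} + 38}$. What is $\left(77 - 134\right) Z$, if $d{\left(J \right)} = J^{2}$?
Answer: $-114 + 57 \sqrt{119} \approx 507.8$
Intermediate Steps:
$Z = 2 - \sqrt{119}$ ($Z = 2 - \sqrt{9^{2} + 38} = 2 - \sqrt{81 + 38} = 2 - \sqrt{119} \approx -8.9087$)
$\left(77 - 134\right) Z = \left(77 - 134\right) \left(2 - \sqrt{119}\right) = - 57 \left(2 - \sqrt{119}\right) = -114 + 57 \sqrt{119}$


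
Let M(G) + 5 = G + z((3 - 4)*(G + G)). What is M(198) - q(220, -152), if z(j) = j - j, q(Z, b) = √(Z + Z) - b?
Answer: 41 - 2*√110 ≈ 20.024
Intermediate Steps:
q(Z, b) = -b + √2*√Z (q(Z, b) = √(2*Z) - b = √2*√Z - b = -b + √2*√Z)
z(j) = 0
M(G) = -5 + G (M(G) = -5 + (G + 0) = -5 + G)
M(198) - q(220, -152) = (-5 + 198) - (-1*(-152) + √2*√220) = 193 - (152 + √2*(2*√55)) = 193 - (152 + 2*√110) = 193 + (-152 - 2*√110) = 41 - 2*√110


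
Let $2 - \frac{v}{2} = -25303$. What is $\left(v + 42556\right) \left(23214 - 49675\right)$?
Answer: $-2465265526$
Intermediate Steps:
$v = 50610$ ($v = 4 - -50606 = 4 + 50606 = 50610$)
$\left(v + 42556\right) \left(23214 - 49675\right) = \left(50610 + 42556\right) \left(23214 - 49675\right) = 93166 \left(-26461\right) = -2465265526$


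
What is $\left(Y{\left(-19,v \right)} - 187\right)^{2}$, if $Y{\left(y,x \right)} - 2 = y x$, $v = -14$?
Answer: $6561$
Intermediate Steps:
$Y{\left(y,x \right)} = 2 + x y$ ($Y{\left(y,x \right)} = 2 + y x = 2 + x y$)
$\left(Y{\left(-19,v \right)} - 187\right)^{2} = \left(\left(2 - -266\right) - 187\right)^{2} = \left(\left(2 + 266\right) - 187\right)^{2} = \left(268 - 187\right)^{2} = 81^{2} = 6561$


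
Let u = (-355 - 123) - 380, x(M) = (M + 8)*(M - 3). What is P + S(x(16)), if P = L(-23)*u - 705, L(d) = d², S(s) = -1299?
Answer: -455886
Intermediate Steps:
x(M) = (-3 + M)*(8 + M) (x(M) = (8 + M)*(-3 + M) = (-3 + M)*(8 + M))
u = -858 (u = -478 - 380 = -858)
P = -454587 (P = (-23)²*(-858) - 705 = 529*(-858) - 705 = -453882 - 705 = -454587)
P + S(x(16)) = -454587 - 1299 = -455886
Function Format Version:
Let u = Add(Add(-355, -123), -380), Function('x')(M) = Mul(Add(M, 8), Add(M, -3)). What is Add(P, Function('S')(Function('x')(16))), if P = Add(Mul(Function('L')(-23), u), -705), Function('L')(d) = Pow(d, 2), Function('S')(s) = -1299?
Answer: -455886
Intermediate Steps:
Function('x')(M) = Mul(Add(-3, M), Add(8, M)) (Function('x')(M) = Mul(Add(8, M), Add(-3, M)) = Mul(Add(-3, M), Add(8, M)))
u = -858 (u = Add(-478, -380) = -858)
P = -454587 (P = Add(Mul(Pow(-23, 2), -858), -705) = Add(Mul(529, -858), -705) = Add(-453882, -705) = -454587)
Add(P, Function('S')(Function('x')(16))) = Add(-454587, -1299) = -455886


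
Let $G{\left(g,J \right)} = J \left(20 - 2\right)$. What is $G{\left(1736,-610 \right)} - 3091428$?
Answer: $-3102408$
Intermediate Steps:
$G{\left(g,J \right)} = 18 J$ ($G{\left(g,J \right)} = J 18 = 18 J$)
$G{\left(1736,-610 \right)} - 3091428 = 18 \left(-610\right) - 3091428 = -10980 - 3091428 = -3102408$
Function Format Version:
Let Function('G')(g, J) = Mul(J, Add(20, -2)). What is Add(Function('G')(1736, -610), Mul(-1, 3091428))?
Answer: -3102408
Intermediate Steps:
Function('G')(g, J) = Mul(18, J) (Function('G')(g, J) = Mul(J, 18) = Mul(18, J))
Add(Function('G')(1736, -610), Mul(-1, 3091428)) = Add(Mul(18, -610), Mul(-1, 3091428)) = Add(-10980, -3091428) = -3102408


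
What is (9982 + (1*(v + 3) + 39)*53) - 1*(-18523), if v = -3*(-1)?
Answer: 30890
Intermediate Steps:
v = 3
(9982 + (1*(v + 3) + 39)*53) - 1*(-18523) = (9982 + (1*(3 + 3) + 39)*53) - 1*(-18523) = (9982 + (1*6 + 39)*53) + 18523 = (9982 + (6 + 39)*53) + 18523 = (9982 + 45*53) + 18523 = (9982 + 2385) + 18523 = 12367 + 18523 = 30890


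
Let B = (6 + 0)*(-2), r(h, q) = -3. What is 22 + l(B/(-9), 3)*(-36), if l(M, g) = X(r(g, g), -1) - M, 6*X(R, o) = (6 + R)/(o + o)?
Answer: 79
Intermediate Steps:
X(R, o) = (6 + R)/(12*o) (X(R, o) = ((6 + R)/(o + o))/6 = ((6 + R)/((2*o)))/6 = ((6 + R)*(1/(2*o)))/6 = ((6 + R)/(2*o))/6 = (6 + R)/(12*o))
B = -12 (B = 6*(-2) = -12)
l(M, g) = -¼ - M (l(M, g) = (1/12)*(6 - 3)/(-1) - M = (1/12)*(-1)*3 - M = -¼ - M)
22 + l(B/(-9), 3)*(-36) = 22 + (-¼ - (-12)/(-9))*(-36) = 22 + (-¼ - (-12)*(-1)/9)*(-36) = 22 + (-¼ - 1*4/3)*(-36) = 22 + (-¼ - 4/3)*(-36) = 22 - 19/12*(-36) = 22 + 57 = 79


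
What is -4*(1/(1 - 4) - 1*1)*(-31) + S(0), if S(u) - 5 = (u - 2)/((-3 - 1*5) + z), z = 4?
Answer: -959/6 ≈ -159.83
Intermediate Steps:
S(u) = 11/2 - u/4 (S(u) = 5 + (u - 2)/((-3 - 1*5) + 4) = 5 + (-2 + u)/((-3 - 5) + 4) = 5 + (-2 + u)/(-8 + 4) = 5 + (-2 + u)/(-4) = 5 + (-2 + u)*(-¼) = 5 + (½ - u/4) = 11/2 - u/4)
-4*(1/(1 - 4) - 1*1)*(-31) + S(0) = -4*(1/(1 - 4) - 1*1)*(-31) + (11/2 - ¼*0) = -4*(1/(-3) - 1)*(-31) + (11/2 + 0) = -4*(-⅓ - 1)*(-31) + 11/2 = -4*(-4/3)*(-31) + 11/2 = (16/3)*(-31) + 11/2 = -496/3 + 11/2 = -959/6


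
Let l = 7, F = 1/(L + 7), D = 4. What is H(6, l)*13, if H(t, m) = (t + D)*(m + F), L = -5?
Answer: 975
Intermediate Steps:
F = ½ (F = 1/(-5 + 7) = 1/2 = ½ ≈ 0.50000)
H(t, m) = (½ + m)*(4 + t) (H(t, m) = (t + 4)*(m + ½) = (4 + t)*(½ + m) = (½ + m)*(4 + t))
H(6, l)*13 = (2 + (½)*6 + 4*7 + 7*6)*13 = (2 + 3 + 28 + 42)*13 = 75*13 = 975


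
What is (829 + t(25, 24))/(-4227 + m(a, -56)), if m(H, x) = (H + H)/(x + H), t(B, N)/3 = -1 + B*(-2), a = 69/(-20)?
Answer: -803764/5025765 ≈ -0.15993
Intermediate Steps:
a = -69/20 (a = 69*(-1/20) = -69/20 ≈ -3.4500)
t(B, N) = -3 - 6*B (t(B, N) = 3*(-1 + B*(-2)) = 3*(-1 - 2*B) = -3 - 6*B)
m(H, x) = 2*H/(H + x) (m(H, x) = (2*H)/(H + x) = 2*H/(H + x))
(829 + t(25, 24))/(-4227 + m(a, -56)) = (829 + (-3 - 6*25))/(-4227 + 2*(-69/20)/(-69/20 - 56)) = (829 + (-3 - 150))/(-4227 + 2*(-69/20)/(-1189/20)) = (829 - 153)/(-4227 + 2*(-69/20)*(-20/1189)) = 676/(-4227 + 138/1189) = 676/(-5025765/1189) = 676*(-1189/5025765) = -803764/5025765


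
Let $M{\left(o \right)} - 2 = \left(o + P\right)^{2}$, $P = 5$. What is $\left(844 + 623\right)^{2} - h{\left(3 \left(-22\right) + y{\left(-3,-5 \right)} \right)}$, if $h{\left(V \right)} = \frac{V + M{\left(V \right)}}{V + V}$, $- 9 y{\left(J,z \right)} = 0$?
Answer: $\frac{94693135}{44} \approx 2.1521 \cdot 10^{6}$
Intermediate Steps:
$y{\left(J,z \right)} = 0$ ($y{\left(J,z \right)} = \left(- \frac{1}{9}\right) 0 = 0$)
$M{\left(o \right)} = 2 + \left(5 + o\right)^{2}$ ($M{\left(o \right)} = 2 + \left(o + 5\right)^{2} = 2 + \left(5 + o\right)^{2}$)
$h{\left(V \right)} = \frac{2 + V + \left(5 + V\right)^{2}}{2 V}$ ($h{\left(V \right)} = \frac{V + \left(2 + \left(5 + V\right)^{2}\right)}{V + V} = \frac{2 + V + \left(5 + V\right)^{2}}{2 V}$)
$\left(844 + 623\right)^{2} - h{\left(3 \left(-22\right) + y{\left(-3,-5 \right)} \right)} = \left(844 + 623\right)^{2} - \frac{2 + \left(3 \left(-22\right) + 0\right) + \left(5 + \left(3 \left(-22\right) + 0\right)\right)^{2}}{2 \left(3 \left(-22\right) + 0\right)} = 1467^{2} - \frac{2 + \left(-66 + 0\right) + \left(5 + \left(-66 + 0\right)\right)^{2}}{2 \left(-66 + 0\right)} = 2152089 - \frac{2 - 66 + \left(5 - 66\right)^{2}}{2 \left(-66\right)} = 2152089 - \frac{1}{2} \left(- \frac{1}{66}\right) \left(2 - 66 + \left(-61\right)^{2}\right) = 2152089 - \frac{1}{2} \left(- \frac{1}{66}\right) \left(2 - 66 + 3721\right) = 2152089 - \frac{1}{2} \left(- \frac{1}{66}\right) 3657 = 2152089 - - \frac{1219}{44} = 2152089 + \frac{1219}{44} = \frac{94693135}{44}$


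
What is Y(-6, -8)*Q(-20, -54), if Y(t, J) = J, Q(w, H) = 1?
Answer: -8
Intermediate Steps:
Y(-6, -8)*Q(-20, -54) = -8*1 = -8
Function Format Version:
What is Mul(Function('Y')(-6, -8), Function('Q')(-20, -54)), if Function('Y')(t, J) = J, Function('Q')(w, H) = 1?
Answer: -8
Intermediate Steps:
Mul(Function('Y')(-6, -8), Function('Q')(-20, -54)) = Mul(-8, 1) = -8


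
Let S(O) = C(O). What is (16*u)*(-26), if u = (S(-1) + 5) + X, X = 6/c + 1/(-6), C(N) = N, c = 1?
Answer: -12272/3 ≈ -4090.7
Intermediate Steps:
S(O) = O
X = 35/6 (X = 6/1 + 1/(-6) = 6*1 + 1*(-⅙) = 6 - ⅙ = 35/6 ≈ 5.8333)
u = 59/6 (u = (-1 + 5) + 35/6 = 4 + 35/6 = 59/6 ≈ 9.8333)
(16*u)*(-26) = (16*(59/6))*(-26) = (472/3)*(-26) = -12272/3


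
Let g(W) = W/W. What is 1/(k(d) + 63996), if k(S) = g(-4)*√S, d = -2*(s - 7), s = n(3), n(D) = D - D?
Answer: 31998/2047744001 - √14/4095488002 ≈ 1.5625e-5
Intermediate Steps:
n(D) = 0
g(W) = 1
s = 0
d = 14 (d = -2*(0 - 7) = -2*(-7) = 14)
k(S) = √S (k(S) = 1*√S = √S)
1/(k(d) + 63996) = 1/(√14 + 63996) = 1/(63996 + √14)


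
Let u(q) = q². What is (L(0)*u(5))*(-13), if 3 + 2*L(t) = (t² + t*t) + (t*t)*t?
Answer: 975/2 ≈ 487.50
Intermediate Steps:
L(t) = -3/2 + t² + t³/2 (L(t) = -3/2 + ((t² + t*t) + (t*t)*t)/2 = -3/2 + ((t² + t²) + t²*t)/2 = -3/2 + (2*t² + t³)/2 = -3/2 + (t³ + 2*t²)/2 = -3/2 + (t² + t³/2) = -3/2 + t² + t³/2)
(L(0)*u(5))*(-13) = ((-3/2 + 0² + (½)*0³)*5²)*(-13) = ((-3/2 + 0 + (½)*0)*25)*(-13) = ((-3/2 + 0 + 0)*25)*(-13) = -3/2*25*(-13) = -75/2*(-13) = 975/2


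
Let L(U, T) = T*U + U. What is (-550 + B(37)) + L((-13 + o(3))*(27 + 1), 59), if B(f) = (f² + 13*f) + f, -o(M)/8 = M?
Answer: -60823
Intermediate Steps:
o(M) = -8*M
B(f) = f² + 14*f
L(U, T) = U + T*U
(-550 + B(37)) + L((-13 + o(3))*(27 + 1), 59) = (-550 + 37*(14 + 37)) + ((-13 - 8*3)*(27 + 1))*(1 + 59) = (-550 + 37*51) + ((-13 - 24)*28)*60 = (-550 + 1887) - 37*28*60 = 1337 - 1036*60 = 1337 - 62160 = -60823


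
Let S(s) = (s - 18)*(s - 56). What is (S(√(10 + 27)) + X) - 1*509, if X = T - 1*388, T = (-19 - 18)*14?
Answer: -370 - 74*√37 ≈ -820.12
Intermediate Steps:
T = -518 (T = -37*14 = -518)
S(s) = (-56 + s)*(-18 + s) (S(s) = (-18 + s)*(-56 + s) = (-56 + s)*(-18 + s))
X = -906 (X = -518 - 1*388 = -518 - 388 = -906)
(S(√(10 + 27)) + X) - 1*509 = ((1008 + (√(10 + 27))² - 74*√(10 + 27)) - 906) - 1*509 = ((1008 + (√37)² - 74*√37) - 906) - 509 = ((1008 + 37 - 74*√37) - 906) - 509 = ((1045 - 74*√37) - 906) - 509 = (139 - 74*√37) - 509 = -370 - 74*√37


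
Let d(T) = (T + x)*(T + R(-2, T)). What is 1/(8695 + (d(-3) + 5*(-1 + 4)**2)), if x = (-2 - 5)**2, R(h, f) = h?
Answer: 1/8510 ≈ 0.00011751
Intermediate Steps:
x = 49 (x = (-7)**2 = 49)
d(T) = (-2 + T)*(49 + T) (d(T) = (T + 49)*(T - 2) = (49 + T)*(-2 + T) = (-2 + T)*(49 + T))
1/(8695 + (d(-3) + 5*(-1 + 4)**2)) = 1/(8695 + ((-98 + (-3)**2 + 47*(-3)) + 5*(-1 + 4)**2)) = 1/(8695 + ((-98 + 9 - 141) + 5*3**2)) = 1/(8695 + (-230 + 5*9)) = 1/(8695 + (-230 + 45)) = 1/(8695 - 185) = 1/8510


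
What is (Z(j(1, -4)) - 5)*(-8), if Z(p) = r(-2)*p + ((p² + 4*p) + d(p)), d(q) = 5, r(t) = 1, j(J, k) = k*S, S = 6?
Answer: -3648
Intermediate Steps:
j(J, k) = 6*k (j(J, k) = k*6 = 6*k)
Z(p) = 5 + p² + 5*p (Z(p) = 1*p + ((p² + 4*p) + 5) = p + (5 + p² + 4*p) = 5 + p² + 5*p)
(Z(j(1, -4)) - 5)*(-8) = ((5 + (6*(-4))² + 5*(6*(-4))) - 5)*(-8) = ((5 + (-24)² + 5*(-24)) - 5)*(-8) = ((5 + 576 - 120) - 5)*(-8) = (461 - 5)*(-8) = 456*(-8) = -3648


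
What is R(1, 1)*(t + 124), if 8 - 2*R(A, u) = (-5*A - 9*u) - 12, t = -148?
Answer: -408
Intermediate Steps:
R(A, u) = 10 + 5*A/2 + 9*u/2 (R(A, u) = 4 - ((-5*A - 9*u) - 12)/2 = 4 - ((-9*u - 5*A) - 12)/2 = 4 - (-12 - 9*u - 5*A)/2 = 4 + (6 + 5*A/2 + 9*u/2) = 10 + 5*A/2 + 9*u/2)
R(1, 1)*(t + 124) = (10 + (5/2)*1 + (9/2)*1)*(-148 + 124) = (10 + 5/2 + 9/2)*(-24) = 17*(-24) = -408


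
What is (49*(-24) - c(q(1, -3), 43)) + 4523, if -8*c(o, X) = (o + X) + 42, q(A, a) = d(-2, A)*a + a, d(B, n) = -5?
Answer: 26873/8 ≈ 3359.1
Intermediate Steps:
q(A, a) = -4*a (q(A, a) = -5*a + a = -4*a)
c(o, X) = -21/4 - X/8 - o/8 (c(o, X) = -((o + X) + 42)/8 = -((X + o) + 42)/8 = -(42 + X + o)/8 = -21/4 - X/8 - o/8)
(49*(-24) - c(q(1, -3), 43)) + 4523 = (49*(-24) - (-21/4 - 1/8*43 - (-1)*(-3)/2)) + 4523 = (-1176 - (-21/4 - 43/8 - 1/8*12)) + 4523 = (-1176 - (-21/4 - 43/8 - 3/2)) + 4523 = (-1176 - 1*(-97/8)) + 4523 = (-1176 + 97/8) + 4523 = -9311/8 + 4523 = 26873/8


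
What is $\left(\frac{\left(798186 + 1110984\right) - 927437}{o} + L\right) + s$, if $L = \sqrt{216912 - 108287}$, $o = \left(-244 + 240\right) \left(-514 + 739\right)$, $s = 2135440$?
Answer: $\frac{1920914267}{900} + 5 \sqrt{4345} \approx 2.1347 \cdot 10^{6}$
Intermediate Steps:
$o = -900$ ($o = \left(-4\right) 225 = -900$)
$L = 5 \sqrt{4345}$ ($L = \sqrt{108625} = 5 \sqrt{4345} \approx 329.58$)
$\left(\frac{\left(798186 + 1110984\right) - 927437}{o} + L\right) + s = \left(\frac{\left(798186 + 1110984\right) - 927437}{-900} + 5 \sqrt{4345}\right) + 2135440 = \left(\left(1909170 - 927437\right) \left(- \frac{1}{900}\right) + 5 \sqrt{4345}\right) + 2135440 = \left(981733 \left(- \frac{1}{900}\right) + 5 \sqrt{4345}\right) + 2135440 = \left(- \frac{981733}{900} + 5 \sqrt{4345}\right) + 2135440 = \frac{1920914267}{900} + 5 \sqrt{4345}$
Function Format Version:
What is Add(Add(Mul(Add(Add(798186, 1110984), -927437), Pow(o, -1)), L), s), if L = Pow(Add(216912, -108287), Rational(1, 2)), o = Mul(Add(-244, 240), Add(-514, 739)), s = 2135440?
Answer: Add(Rational(1920914267, 900), Mul(5, Pow(4345, Rational(1, 2)))) ≈ 2.1347e+6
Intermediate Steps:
o = -900 (o = Mul(-4, 225) = -900)
L = Mul(5, Pow(4345, Rational(1, 2))) (L = Pow(108625, Rational(1, 2)) = Mul(5, Pow(4345, Rational(1, 2))) ≈ 329.58)
Add(Add(Mul(Add(Add(798186, 1110984), -927437), Pow(o, -1)), L), s) = Add(Add(Mul(Add(Add(798186, 1110984), -927437), Pow(-900, -1)), Mul(5, Pow(4345, Rational(1, 2)))), 2135440) = Add(Add(Mul(Add(1909170, -927437), Rational(-1, 900)), Mul(5, Pow(4345, Rational(1, 2)))), 2135440) = Add(Add(Mul(981733, Rational(-1, 900)), Mul(5, Pow(4345, Rational(1, 2)))), 2135440) = Add(Add(Rational(-981733, 900), Mul(5, Pow(4345, Rational(1, 2)))), 2135440) = Add(Rational(1920914267, 900), Mul(5, Pow(4345, Rational(1, 2))))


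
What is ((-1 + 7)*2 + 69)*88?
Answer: 7128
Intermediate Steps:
((-1 + 7)*2 + 69)*88 = (6*2 + 69)*88 = (12 + 69)*88 = 81*88 = 7128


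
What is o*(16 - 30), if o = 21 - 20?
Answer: -14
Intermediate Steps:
o = 1
o*(16 - 30) = 1*(16 - 30) = 1*(-14) = -14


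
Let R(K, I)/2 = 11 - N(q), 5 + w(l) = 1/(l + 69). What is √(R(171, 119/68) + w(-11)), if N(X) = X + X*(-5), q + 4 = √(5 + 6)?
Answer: √(-50402 + 26912*√11)/58 ≈ 3.3986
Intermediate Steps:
q = -4 + √11 (q = -4 + √(5 + 6) = -4 + √11 ≈ -0.68338)
w(l) = -5 + 1/(69 + l) (w(l) = -5 + 1/(l + 69) = -5 + 1/(69 + l))
N(X) = -4*X (N(X) = X - 5*X = -4*X)
R(K, I) = -10 + 8*√11 (R(K, I) = 2*(11 - (-4)*(-4 + √11)) = 2*(11 - (16 - 4*√11)) = 2*(11 + (-16 + 4*√11)) = 2*(-5 + 4*√11) = -10 + 8*√11)
√(R(171, 119/68) + w(-11)) = √((-10 + 8*√11) + (-344 - 5*(-11))/(69 - 11)) = √((-10 + 8*√11) + (-344 + 55)/58) = √((-10 + 8*√11) + (1/58)*(-289)) = √((-10 + 8*√11) - 289/58) = √(-869/58 + 8*√11)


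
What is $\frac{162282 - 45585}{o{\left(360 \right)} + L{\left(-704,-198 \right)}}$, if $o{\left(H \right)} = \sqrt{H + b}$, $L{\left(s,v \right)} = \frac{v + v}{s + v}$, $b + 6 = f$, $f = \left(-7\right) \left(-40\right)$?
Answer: $- \frac{43061193}{532715} + \frac{196167657 \sqrt{634}}{1065430} \approx 4555.2$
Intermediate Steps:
$f = 280$
$b = 274$ ($b = -6 + 280 = 274$)
$L{\left(s,v \right)} = \frac{2 v}{s + v}$
$o{\left(H \right)} = \sqrt{274 + H}$ ($o{\left(H \right)} = \sqrt{H + 274} = \sqrt{274 + H}$)
$\frac{162282 - 45585}{o{\left(360 \right)} + L{\left(-704,-198 \right)}} = \frac{162282 - 45585}{\sqrt{274 + 360} + 2 \left(-198\right) \frac{1}{-704 - 198}} = \frac{116697}{\sqrt{634} + 2 \left(-198\right) \frac{1}{-902}} = \frac{116697}{\sqrt{634} + 2 \left(-198\right) \left(- \frac{1}{902}\right)} = \frac{116697}{\sqrt{634} + \frac{18}{41}} = \frac{116697}{\frac{18}{41} + \sqrt{634}}$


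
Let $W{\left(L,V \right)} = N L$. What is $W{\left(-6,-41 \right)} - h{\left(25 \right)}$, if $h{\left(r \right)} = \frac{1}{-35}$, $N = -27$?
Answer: $\frac{5671}{35} \approx 162.03$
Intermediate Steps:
$W{\left(L,V \right)} = - 27 L$
$h{\left(r \right)} = - \frac{1}{35}$
$W{\left(-6,-41 \right)} - h{\left(25 \right)} = \left(-27\right) \left(-6\right) - - \frac{1}{35} = 162 + \frac{1}{35} = \frac{5671}{35}$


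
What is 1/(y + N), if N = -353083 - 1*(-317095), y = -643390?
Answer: -1/679378 ≈ -1.4719e-6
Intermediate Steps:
N = -35988 (N = -353083 + 317095 = -35988)
1/(y + N) = 1/(-643390 - 35988) = 1/(-679378) = -1/679378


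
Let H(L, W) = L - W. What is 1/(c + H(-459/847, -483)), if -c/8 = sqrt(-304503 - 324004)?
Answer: 173059887/14512184649698 + 1434818*I*sqrt(628507)/7256092324849 ≈ 1.1925e-5 + 0.00015677*I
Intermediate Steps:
c = -8*I*sqrt(628507) (c = -8*sqrt(-304503 - 324004) = -8*I*sqrt(628507) ≈ -6342.3*I)
1/(c + H(-459/847, -483)) = 1/(-8*I*sqrt(628507) + (-459/847 - 1*(-483))) = 1/(-8*I*sqrt(628507) + (-459*1/847 + 483)) = 1/(-8*I*sqrt(628507) + (-459/847 + 483)) = 1/(-8*I*sqrt(628507) + 408642/847) = 1/(408642/847 - 8*I*sqrt(628507))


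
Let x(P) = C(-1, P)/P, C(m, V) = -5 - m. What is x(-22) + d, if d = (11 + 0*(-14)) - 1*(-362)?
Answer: 4105/11 ≈ 373.18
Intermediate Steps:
x(P) = -4/P (x(P) = (-5 - 1*(-1))/P = (-5 + 1)/P = -4/P)
d = 373 (d = (11 + 0) + 362 = 11 + 362 = 373)
x(-22) + d = -4/(-22) + 373 = -4*(-1/22) + 373 = 2/11 + 373 = 4105/11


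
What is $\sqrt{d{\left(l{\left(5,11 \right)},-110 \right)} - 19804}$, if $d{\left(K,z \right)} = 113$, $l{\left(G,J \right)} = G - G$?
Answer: $i \sqrt{19691} \approx 140.32 i$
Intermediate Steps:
$l{\left(G,J \right)} = 0$
$\sqrt{d{\left(l{\left(5,11 \right)},-110 \right)} - 19804} = \sqrt{113 - 19804} = \sqrt{-19691} = i \sqrt{19691}$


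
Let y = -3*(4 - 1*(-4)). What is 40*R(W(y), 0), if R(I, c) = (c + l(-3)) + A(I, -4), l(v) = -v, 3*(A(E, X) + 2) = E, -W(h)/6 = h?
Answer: 1960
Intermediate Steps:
y = -24 (y = -3*(4 + 4) = -3*8 = -24)
W(h) = -6*h
A(E, X) = -2 + E/3
R(I, c) = 1 + c + I/3 (R(I, c) = (c - 1*(-3)) + (-2 + I/3) = (c + 3) + (-2 + I/3) = (3 + c) + (-2 + I/3) = 1 + c + I/3)
40*R(W(y), 0) = 40*(1 + 0 + (-6*(-24))/3) = 40*(1 + 0 + (1/3)*144) = 40*(1 + 0 + 48) = 40*49 = 1960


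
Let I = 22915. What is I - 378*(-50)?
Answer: 41815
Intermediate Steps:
I - 378*(-50) = 22915 - 378*(-50) = 22915 - 1*(-18900) = 22915 + 18900 = 41815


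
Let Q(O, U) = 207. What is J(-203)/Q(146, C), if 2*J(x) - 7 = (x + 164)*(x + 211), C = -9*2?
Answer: -305/414 ≈ -0.73672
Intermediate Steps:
C = -18
J(x) = 7/2 + (164 + x)*(211 + x)/2 (J(x) = 7/2 + ((x + 164)*(x + 211))/2 = 7/2 + ((164 + x)*(211 + x))/2 = 7/2 + (164 + x)*(211 + x)/2)
J(-203)/Q(146, C) = (34611/2 + (½)*(-203)² + (375/2)*(-203))/207 = (34611/2 + (½)*41209 - 76125/2)*(1/207) = (34611/2 + 41209/2 - 76125/2)*(1/207) = -305/2*1/207 = -305/414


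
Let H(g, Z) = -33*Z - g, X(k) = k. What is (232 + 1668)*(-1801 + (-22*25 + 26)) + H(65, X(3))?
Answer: -4417664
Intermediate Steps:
H(g, Z) = -g - 33*Z
(232 + 1668)*(-1801 + (-22*25 + 26)) + H(65, X(3)) = (232 + 1668)*(-1801 + (-22*25 + 26)) + (-1*65 - 33*3) = 1900*(-1801 + (-550 + 26)) + (-65 - 99) = 1900*(-1801 - 524) - 164 = 1900*(-2325) - 164 = -4417500 - 164 = -4417664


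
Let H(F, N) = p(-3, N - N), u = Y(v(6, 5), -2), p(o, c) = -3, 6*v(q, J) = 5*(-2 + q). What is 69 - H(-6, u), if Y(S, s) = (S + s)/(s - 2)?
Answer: 72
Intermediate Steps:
v(q, J) = -5/3 + 5*q/6 (v(q, J) = (5*(-2 + q))/6 = (-10 + 5*q)/6 = -5/3 + 5*q/6)
Y(S, s) = (S + s)/(-2 + s)
u = -⅓ (u = ((-5/3 + (⅚)*6) - 2)/(-2 - 2) = ((-5/3 + 5) - 2)/(-4) = -(10/3 - 2)/4 = -¼*4/3 = -⅓ ≈ -0.33333)
H(F, N) = -3
69 - H(-6, u) = 69 - 1*(-3) = 69 + 3 = 72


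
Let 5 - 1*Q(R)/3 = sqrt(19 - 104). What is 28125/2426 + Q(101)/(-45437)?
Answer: 1277879235/110230162 + 3*I*sqrt(85)/45437 ≈ 11.593 + 0.00060872*I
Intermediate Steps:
Q(R) = 15 - 3*I*sqrt(85) (Q(R) = 15 - 3*sqrt(19 - 104) = 15 - 3*I*sqrt(85))
28125/2426 + Q(101)/(-45437) = 28125/2426 + (15 - 3*I*sqrt(85))/(-45437) = 28125*(1/2426) + (15 - 3*I*sqrt(85))*(-1/45437) = 28125/2426 + (-15/45437 + 3*I*sqrt(85)/45437) = 1277879235/110230162 + 3*I*sqrt(85)/45437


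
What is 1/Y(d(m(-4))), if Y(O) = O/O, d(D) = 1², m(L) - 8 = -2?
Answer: 1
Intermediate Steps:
m(L) = 6 (m(L) = 8 - 2 = 6)
d(D) = 1
Y(O) = 1
1/Y(d(m(-4))) = 1/1 = 1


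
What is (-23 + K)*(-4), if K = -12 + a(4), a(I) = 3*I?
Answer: 92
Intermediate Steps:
K = 0 (K = -12 + 3*4 = -12 + 12 = 0)
(-23 + K)*(-4) = (-23 + 0)*(-4) = -23*(-4) = 92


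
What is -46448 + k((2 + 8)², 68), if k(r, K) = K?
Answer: -46380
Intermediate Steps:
-46448 + k((2 + 8)², 68) = -46448 + 68 = -46380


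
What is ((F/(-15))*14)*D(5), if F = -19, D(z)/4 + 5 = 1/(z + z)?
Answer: -26068/75 ≈ -347.57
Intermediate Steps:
D(z) = -20 + 2/z (D(z) = -20 + 4/(z + z) = -20 + 4/((2*z)) = -20 + 4*(1/(2*z)) = -20 + 2/z)
((F/(-15))*14)*D(5) = (-19/(-15)*14)*(-20 + 2/5) = (-19*(-1/15)*14)*(-20 + 2*(1/5)) = ((19/15)*14)*(-20 + 2/5) = (266/15)*(-98/5) = -26068/75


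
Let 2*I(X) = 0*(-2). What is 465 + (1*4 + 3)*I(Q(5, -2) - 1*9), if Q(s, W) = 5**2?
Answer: 465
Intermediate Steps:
Q(s, W) = 25
I(X) = 0 (I(X) = (0*(-2))/2 = (1/2)*0 = 0)
465 + (1*4 + 3)*I(Q(5, -2) - 1*9) = 465 + (1*4 + 3)*0 = 465 + (4 + 3)*0 = 465 + 7*0 = 465 + 0 = 465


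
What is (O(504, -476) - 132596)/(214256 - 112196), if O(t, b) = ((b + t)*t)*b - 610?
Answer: -1141753/17010 ≈ -67.122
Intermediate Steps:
O(t, b) = -610 + b*t*(b + t) (O(t, b) = (t*(b + t))*b - 610 = b*t*(b + t) - 610 = -610 + b*t*(b + t))
(O(504, -476) - 132596)/(214256 - 112196) = ((-610 - 476*504² + 504*(-476)²) - 132596)/(214256 - 112196) = ((-610 - 476*254016 + 504*226576) - 132596)/102060 = ((-610 - 120911616 + 114194304) - 132596)*(1/102060) = (-6717922 - 132596)*(1/102060) = -6850518*1/102060 = -1141753/17010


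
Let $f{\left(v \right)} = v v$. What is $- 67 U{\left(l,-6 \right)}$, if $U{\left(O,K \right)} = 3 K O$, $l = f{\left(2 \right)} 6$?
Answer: $28944$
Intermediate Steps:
$f{\left(v \right)} = v^{2}$
$l = 24$ ($l = 2^{2} \cdot 6 = 4 \cdot 6 = 24$)
$U{\left(O,K \right)} = 3 K O$
$- 67 U{\left(l,-6 \right)} = - 67 \cdot 3 \left(-6\right) 24 = \left(-67\right) \left(-432\right) = 28944$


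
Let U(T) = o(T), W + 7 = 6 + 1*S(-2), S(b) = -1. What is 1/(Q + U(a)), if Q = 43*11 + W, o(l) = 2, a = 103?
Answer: 1/473 ≈ 0.0021142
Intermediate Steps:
W = -2 (W = -7 + (6 + 1*(-1)) = -7 + (6 - 1) = -7 + 5 = -2)
U(T) = 2
Q = 471 (Q = 43*11 - 2 = 473 - 2 = 471)
1/(Q + U(a)) = 1/(471 + 2) = 1/473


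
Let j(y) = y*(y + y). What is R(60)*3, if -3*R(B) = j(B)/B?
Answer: -120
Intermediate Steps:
j(y) = 2*y² (j(y) = y*(2*y) = 2*y²)
R(B) = -2*B/3 (R(B) = -2*B²/(3*B) = -2*B/3)
R(60)*3 = -⅔*60*3 = -40*3 = -120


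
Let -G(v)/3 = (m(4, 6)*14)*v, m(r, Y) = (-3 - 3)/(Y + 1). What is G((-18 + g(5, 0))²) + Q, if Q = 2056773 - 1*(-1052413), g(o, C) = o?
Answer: 3115270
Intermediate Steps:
m(r, Y) = -6/(1 + Y)
G(v) = 36*v (G(v) = -3*-6/(1 + 6)*14*v = -3*-6/7*14*v = -3*-6*⅐*14*v = -3*(-6/7*14)*v = -(-36)*v = 36*v)
Q = 3109186 (Q = 2056773 + 1052413 = 3109186)
G((-18 + g(5, 0))²) + Q = 36*(-18 + 5)² + 3109186 = 36*(-13)² + 3109186 = 36*169 + 3109186 = 6084 + 3109186 = 3115270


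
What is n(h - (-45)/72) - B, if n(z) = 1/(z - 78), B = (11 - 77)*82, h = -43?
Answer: 5211748/963 ≈ 5412.0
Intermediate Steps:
B = -5412 (B = -66*82 = -5412)
n(z) = 1/(-78 + z)
n(h - (-45)/72) - B = 1/(-78 + (-43 - (-45)/72)) - 1*(-5412) = 1/(-78 + (-43 - (-45)/72)) + 5412 = 1/(-78 + (-43 - 1*(-5/8))) + 5412 = 1/(-78 + (-43 + 5/8)) + 5412 = 1/(-78 - 339/8) + 5412 = 1/(-963/8) + 5412 = -8/963 + 5412 = 5211748/963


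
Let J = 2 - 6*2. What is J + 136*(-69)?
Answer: -9394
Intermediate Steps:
J = -10 (J = 2 - 12 = -10)
J + 136*(-69) = -10 + 136*(-69) = -10 - 9384 = -9394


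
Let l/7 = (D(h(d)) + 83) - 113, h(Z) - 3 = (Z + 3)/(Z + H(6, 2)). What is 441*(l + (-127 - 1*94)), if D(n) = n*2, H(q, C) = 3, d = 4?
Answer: -165375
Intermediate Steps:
h(Z) = 4 (h(Z) = 3 + (Z + 3)/(Z + 3) = 3 + (3 + Z)/(3 + Z) = 3 + 1 = 4)
D(n) = 2*n
l = -154 (l = 7*((2*4 + 83) - 113) = 7*((8 + 83) - 113) = 7*(91 - 113) = 7*(-22) = -154)
441*(l + (-127 - 1*94)) = 441*(-154 + (-127 - 1*94)) = 441*(-154 + (-127 - 94)) = 441*(-154 - 221) = 441*(-375) = -165375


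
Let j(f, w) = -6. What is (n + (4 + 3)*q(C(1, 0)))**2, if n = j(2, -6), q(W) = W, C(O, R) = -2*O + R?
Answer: 400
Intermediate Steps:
C(O, R) = R - 2*O
n = -6
(n + (4 + 3)*q(C(1, 0)))**2 = (-6 + (4 + 3)*(0 - 2*1))**2 = (-6 + 7*(0 - 2))**2 = (-6 + 7*(-2))**2 = (-6 - 14)**2 = (-20)**2 = 400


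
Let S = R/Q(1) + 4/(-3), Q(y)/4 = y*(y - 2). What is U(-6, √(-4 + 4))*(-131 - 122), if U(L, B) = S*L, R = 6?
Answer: -4301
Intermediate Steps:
Q(y) = 4*y*(-2 + y) (Q(y) = 4*(y*(y - 2)) = 4*(y*(-2 + y)) = 4*y*(-2 + y))
S = -17/6 (S = 6/((4*1*(-2 + 1))) + 4/(-3) = 6/((4*1*(-1))) + 4*(-⅓) = 6/(-4) - 4/3 = 6*(-¼) - 4/3 = -3/2 - 4/3 = -17/6 ≈ -2.8333)
U(L, B) = -17*L/6
U(-6, √(-4 + 4))*(-131 - 122) = (-17/6*(-6))*(-131 - 122) = 17*(-253) = -4301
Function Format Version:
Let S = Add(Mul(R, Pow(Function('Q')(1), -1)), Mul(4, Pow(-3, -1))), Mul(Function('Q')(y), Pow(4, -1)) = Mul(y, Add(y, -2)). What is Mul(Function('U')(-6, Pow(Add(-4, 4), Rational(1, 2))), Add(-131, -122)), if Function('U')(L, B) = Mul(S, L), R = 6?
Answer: -4301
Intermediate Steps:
Function('Q')(y) = Mul(4, y, Add(-2, y)) (Function('Q')(y) = Mul(4, Mul(y, Add(y, -2))) = Mul(4, Mul(y, Add(-2, y))) = Mul(4, y, Add(-2, y)))
S = Rational(-17, 6) (S = Add(Mul(6, Pow(Mul(4, 1, Add(-2, 1)), -1)), Mul(4, Pow(-3, -1))) = Add(Mul(6, Pow(Mul(4, 1, -1), -1)), Mul(4, Rational(-1, 3))) = Add(Mul(6, Pow(-4, -1)), Rational(-4, 3)) = Add(Mul(6, Rational(-1, 4)), Rational(-4, 3)) = Add(Rational(-3, 2), Rational(-4, 3)) = Rational(-17, 6) ≈ -2.8333)
Function('U')(L, B) = Mul(Rational(-17, 6), L)
Mul(Function('U')(-6, Pow(Add(-4, 4), Rational(1, 2))), Add(-131, -122)) = Mul(Mul(Rational(-17, 6), -6), Add(-131, -122)) = Mul(17, -253) = -4301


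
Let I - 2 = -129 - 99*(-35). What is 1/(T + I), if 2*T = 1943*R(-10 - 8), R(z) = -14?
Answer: -1/10263 ≈ -9.7437e-5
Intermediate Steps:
T = -13601 (T = (1943*(-14))/2 = (½)*(-27202) = -13601)
I = 3338 (I = 2 + (-129 - 99*(-35)) = 2 + (-129 + 3465) = 2 + 3336 = 3338)
1/(T + I) = 1/(-13601 + 3338) = 1/(-10263) = -1/10263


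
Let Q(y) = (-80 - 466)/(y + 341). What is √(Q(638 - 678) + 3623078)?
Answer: 2*√1674766967/43 ≈ 1903.4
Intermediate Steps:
Q(y) = -546/(341 + y)
√(Q(638 - 678) + 3623078) = √(-546/(341 + (638 - 678)) + 3623078) = √(-546/(341 - 40) + 3623078) = √(-546/301 + 3623078) = √(-546*1/301 + 3623078) = √(-78/43 + 3623078) = √(155792276/43) = 2*√1674766967/43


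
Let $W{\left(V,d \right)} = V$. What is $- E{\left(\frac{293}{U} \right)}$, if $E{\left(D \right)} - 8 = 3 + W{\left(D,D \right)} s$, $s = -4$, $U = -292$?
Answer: $- \frac{1096}{73} \approx -15.014$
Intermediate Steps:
$E{\left(D \right)} = 11 - 4 D$ ($E{\left(D \right)} = 8 + \left(3 + D \left(-4\right)\right) = 8 - \left(-3 + 4 D\right) = 11 - 4 D$)
$- E{\left(\frac{293}{U} \right)} = - (11 - 4 \frac{293}{-292}) = - (11 - 4 \cdot 293 \left(- \frac{1}{292}\right)) = - (11 - - \frac{293}{73}) = - (11 + \frac{293}{73}) = \left(-1\right) \frac{1096}{73} = - \frac{1096}{73}$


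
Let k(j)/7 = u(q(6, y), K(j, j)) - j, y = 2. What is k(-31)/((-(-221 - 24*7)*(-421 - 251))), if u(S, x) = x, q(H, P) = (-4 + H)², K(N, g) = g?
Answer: 0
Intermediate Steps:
k(j) = 0 (k(j) = 7*(j - j) = 7*0 = 0)
k(-31)/((-(-221 - 24*7)*(-421 - 251))) = 0/((-(-221 - 24*7)*(-421 - 251))) = 0/((-(-221 - 168)*(-672))) = 0/((-(-389)*(-672))) = 0/((-1*261408)) = 0/(-261408) = 0*(-1/261408) = 0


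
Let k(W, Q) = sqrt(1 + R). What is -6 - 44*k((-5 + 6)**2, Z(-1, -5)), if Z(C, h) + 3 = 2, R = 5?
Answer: -6 - 44*sqrt(6) ≈ -113.78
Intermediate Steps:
Z(C, h) = -1 (Z(C, h) = -3 + 2 = -1)
k(W, Q) = sqrt(6) (k(W, Q) = sqrt(1 + 5) = sqrt(6))
-6 - 44*k((-5 + 6)**2, Z(-1, -5)) = -6 - 44*sqrt(6)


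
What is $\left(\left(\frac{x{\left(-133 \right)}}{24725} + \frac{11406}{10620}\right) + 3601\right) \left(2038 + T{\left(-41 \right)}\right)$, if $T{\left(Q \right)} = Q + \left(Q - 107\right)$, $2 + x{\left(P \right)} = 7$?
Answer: $\frac{271138175839}{40710} \approx 6.6602 \cdot 10^{6}$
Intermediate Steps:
$x{\left(P \right)} = 5$ ($x{\left(P \right)} = -2 + 7 = 5$)
$T{\left(Q \right)} = -107 + 2 Q$ ($T{\left(Q \right)} = Q + \left(Q - 107\right) = Q + \left(-107 + Q\right) = -107 + 2 Q$)
$\left(\left(\frac{x{\left(-133 \right)}}{24725} + \frac{11406}{10620}\right) + 3601\right) \left(2038 + T{\left(-41 \right)}\right) = \left(\left(\frac{5}{24725} + \frac{11406}{10620}\right) + 3601\right) \left(2038 + \left(-107 + 2 \left(-41\right)\right)\right) = \left(\left(5 \cdot \frac{1}{24725} + 11406 \cdot \frac{1}{10620}\right) + 3601\right) \left(2038 - 189\right) = \left(\left(\frac{1}{4945} + \frac{1901}{1770}\right) + 3601\right) \left(2038 - 189\right) = \left(\frac{1880443}{1750530} + 3601\right) 1849 = \frac{6305538973}{1750530} \cdot 1849 = \frac{271138175839}{40710}$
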